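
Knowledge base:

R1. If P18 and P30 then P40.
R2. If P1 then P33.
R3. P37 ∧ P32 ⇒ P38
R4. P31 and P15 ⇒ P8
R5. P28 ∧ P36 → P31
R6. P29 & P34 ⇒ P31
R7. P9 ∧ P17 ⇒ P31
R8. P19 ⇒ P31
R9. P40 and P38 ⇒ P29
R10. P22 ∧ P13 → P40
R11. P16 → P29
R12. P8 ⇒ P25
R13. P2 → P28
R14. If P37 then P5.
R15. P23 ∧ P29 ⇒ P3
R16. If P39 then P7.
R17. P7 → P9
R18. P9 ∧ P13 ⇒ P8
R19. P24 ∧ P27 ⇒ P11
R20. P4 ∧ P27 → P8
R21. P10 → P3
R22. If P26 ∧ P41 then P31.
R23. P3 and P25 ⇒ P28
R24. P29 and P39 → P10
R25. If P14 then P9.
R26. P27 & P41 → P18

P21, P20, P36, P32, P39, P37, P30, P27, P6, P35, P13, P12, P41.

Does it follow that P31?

Yes

P38  (by R3: P37, P32)
P7  (by R16: P39)
P9  (by R17: P7)
P8  (by R18: P9, P13)
P18  (by R26: P27, P41)
P40  (by R1: P18, P30)
P29  (by R9: P40, P38)
P25  (by R12: P8)
P10  (by R24: P29, P39)
P3  (by R21: P10)
P28  (by R23: P3, P25)
P31  (by R5: P28, P36)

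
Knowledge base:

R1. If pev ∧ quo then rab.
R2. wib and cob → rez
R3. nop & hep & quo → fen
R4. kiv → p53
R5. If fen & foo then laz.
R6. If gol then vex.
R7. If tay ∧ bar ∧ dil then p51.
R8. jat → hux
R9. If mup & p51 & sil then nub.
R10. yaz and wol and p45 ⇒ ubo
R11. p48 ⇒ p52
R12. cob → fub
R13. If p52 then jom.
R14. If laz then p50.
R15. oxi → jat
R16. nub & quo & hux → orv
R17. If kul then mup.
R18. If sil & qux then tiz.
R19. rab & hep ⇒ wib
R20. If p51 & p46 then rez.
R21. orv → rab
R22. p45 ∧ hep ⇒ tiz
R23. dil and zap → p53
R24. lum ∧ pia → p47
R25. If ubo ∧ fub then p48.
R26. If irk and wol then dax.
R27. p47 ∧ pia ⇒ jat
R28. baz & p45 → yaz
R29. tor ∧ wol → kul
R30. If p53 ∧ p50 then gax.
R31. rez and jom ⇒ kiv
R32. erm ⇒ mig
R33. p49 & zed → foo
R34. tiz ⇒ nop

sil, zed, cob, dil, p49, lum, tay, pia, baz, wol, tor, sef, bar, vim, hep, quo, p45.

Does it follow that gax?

p51  (by R7: tay, bar, dil)
fub  (by R12: cob)
tiz  (by R22: p45, hep)
p47  (by R24: lum, pia)
jat  (by R27: p47, pia)
yaz  (by R28: baz, p45)
kul  (by R29: tor, wol)
foo  (by R33: p49, zed)
nop  (by R34: tiz)
fen  (by R3: nop, hep, quo)
laz  (by R5: fen, foo)
hux  (by R8: jat)
ubo  (by R10: yaz, wol, p45)
p50  (by R14: laz)
mup  (by R17: kul)
p48  (by R25: ubo, fub)
nub  (by R9: mup, p51, sil)
p52  (by R11: p48)
jom  (by R13: p52)
orv  (by R16: nub, quo, hux)
rab  (by R21: orv)
wib  (by R19: rab, hep)
rez  (by R2: wib, cob)
kiv  (by R31: rez, jom)
p53  (by R4: kiv)
gax  (by R30: p53, p50)

Yes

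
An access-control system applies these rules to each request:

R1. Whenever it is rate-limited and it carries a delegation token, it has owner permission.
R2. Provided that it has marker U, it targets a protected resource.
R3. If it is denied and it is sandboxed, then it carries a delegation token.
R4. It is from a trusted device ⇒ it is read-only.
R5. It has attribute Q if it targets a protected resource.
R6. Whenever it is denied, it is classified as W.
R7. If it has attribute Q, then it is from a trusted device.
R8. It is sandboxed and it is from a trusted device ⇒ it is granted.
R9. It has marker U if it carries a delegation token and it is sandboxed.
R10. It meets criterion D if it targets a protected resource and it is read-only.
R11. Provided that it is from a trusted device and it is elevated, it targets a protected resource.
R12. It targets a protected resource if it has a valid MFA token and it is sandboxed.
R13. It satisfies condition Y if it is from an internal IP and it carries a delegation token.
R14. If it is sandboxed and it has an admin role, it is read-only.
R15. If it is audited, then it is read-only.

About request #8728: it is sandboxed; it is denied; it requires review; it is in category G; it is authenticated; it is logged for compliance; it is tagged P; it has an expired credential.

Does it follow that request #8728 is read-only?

By R3 (it is denied, it is sandboxed): it carries a delegation token.
By R9 (it carries a delegation token, it is sandboxed): it has marker U.
By R2 (it has marker U): it targets a protected resource.
By R5 (it targets a protected resource): it has attribute Q.
By R7 (it has attribute Q): it is from a trusted device.
By R4 (it is from a trusted device): it is read-only.

Yes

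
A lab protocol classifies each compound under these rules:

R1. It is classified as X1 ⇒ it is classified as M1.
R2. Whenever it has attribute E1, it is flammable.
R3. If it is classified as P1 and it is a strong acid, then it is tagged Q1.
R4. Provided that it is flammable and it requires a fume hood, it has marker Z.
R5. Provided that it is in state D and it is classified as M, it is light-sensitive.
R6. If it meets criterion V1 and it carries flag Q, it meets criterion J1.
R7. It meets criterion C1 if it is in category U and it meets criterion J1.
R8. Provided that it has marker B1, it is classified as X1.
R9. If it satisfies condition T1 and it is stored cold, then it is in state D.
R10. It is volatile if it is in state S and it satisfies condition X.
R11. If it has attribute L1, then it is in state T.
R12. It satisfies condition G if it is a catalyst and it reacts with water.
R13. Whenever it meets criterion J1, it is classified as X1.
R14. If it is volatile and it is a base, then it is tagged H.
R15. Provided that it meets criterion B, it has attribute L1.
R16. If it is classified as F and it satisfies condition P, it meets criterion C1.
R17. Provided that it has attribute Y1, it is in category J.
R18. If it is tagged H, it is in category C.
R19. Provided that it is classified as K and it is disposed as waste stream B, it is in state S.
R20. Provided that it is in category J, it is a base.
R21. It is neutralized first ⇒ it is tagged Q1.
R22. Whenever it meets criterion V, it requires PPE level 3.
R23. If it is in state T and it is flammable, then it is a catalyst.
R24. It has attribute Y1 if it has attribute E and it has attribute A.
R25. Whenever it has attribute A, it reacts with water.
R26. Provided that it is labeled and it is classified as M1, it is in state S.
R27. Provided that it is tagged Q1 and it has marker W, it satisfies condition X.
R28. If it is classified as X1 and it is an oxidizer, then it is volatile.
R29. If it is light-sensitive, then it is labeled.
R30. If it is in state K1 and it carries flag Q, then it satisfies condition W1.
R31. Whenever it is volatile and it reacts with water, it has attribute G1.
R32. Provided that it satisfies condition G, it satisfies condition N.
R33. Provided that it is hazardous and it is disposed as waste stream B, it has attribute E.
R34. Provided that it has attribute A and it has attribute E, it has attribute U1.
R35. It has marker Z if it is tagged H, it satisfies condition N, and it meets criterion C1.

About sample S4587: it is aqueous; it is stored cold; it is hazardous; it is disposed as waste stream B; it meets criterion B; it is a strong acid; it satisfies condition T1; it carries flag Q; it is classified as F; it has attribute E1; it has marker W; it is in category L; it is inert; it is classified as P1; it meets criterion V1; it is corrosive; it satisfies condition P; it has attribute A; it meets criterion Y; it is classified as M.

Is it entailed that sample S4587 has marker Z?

Yes

By R2 (it has attribute E1): it is flammable.
By R3 (it is classified as P1, it is a strong acid): it is tagged Q1.
By R6 (it meets criterion V1, it carries flag Q): it meets criterion J1.
By R9 (it satisfies condition T1, it is stored cold): it is in state D.
By R13 (it meets criterion J1): it is classified as X1.
By R15 (it meets criterion B): it has attribute L1.
By R16 (it is classified as F, it satisfies condition P): it meets criterion C1.
By R25 (it has attribute A): it reacts with water.
By R27 (it is tagged Q1, it has marker W): it satisfies condition X.
By R33 (it is hazardous, it is disposed as waste stream B): it has attribute E.
By R1 (it is classified as X1): it is classified as M1.
By R5 (it is in state D, it is classified as M): it is light-sensitive.
By R11 (it has attribute L1): it is in state T.
By R23 (it is in state T, it is flammable): it is a catalyst.
By R24 (it has attribute E, it has attribute A): it has attribute Y1.
By R29 (it is light-sensitive): it is labeled.
By R12 (it is a catalyst, it reacts with water): it satisfies condition G.
By R17 (it has attribute Y1): it is in category J.
By R20 (it is in category J): it is a base.
By R26 (it is labeled, it is classified as M1): it is in state S.
By R32 (it satisfies condition G): it satisfies condition N.
By R10 (it is in state S, it satisfies condition X): it is volatile.
By R14 (it is volatile, it is a base): it is tagged H.
By R35 (it is tagged H, it satisfies condition N, it meets criterion C1): it has marker Z.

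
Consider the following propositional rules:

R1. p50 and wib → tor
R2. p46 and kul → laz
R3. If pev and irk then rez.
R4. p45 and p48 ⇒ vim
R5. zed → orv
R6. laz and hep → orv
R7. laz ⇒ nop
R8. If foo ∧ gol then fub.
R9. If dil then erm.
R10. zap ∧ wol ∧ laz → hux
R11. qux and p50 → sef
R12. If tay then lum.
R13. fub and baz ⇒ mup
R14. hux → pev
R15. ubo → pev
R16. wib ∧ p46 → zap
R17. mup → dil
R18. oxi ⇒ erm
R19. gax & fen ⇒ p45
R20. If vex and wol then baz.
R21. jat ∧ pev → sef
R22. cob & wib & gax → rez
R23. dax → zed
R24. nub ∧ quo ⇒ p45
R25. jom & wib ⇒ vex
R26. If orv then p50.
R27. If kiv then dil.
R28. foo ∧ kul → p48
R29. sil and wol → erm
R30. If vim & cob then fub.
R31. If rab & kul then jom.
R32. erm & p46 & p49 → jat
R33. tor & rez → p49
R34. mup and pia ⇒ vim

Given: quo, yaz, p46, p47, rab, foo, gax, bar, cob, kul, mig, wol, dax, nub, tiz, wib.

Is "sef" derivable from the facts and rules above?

Yes

laz  (by R2: p46, kul)
zap  (by R16: wib, p46)
rez  (by R22: cob, wib, gax)
zed  (by R23: dax)
p45  (by R24: nub, quo)
p48  (by R28: foo, kul)
jom  (by R31: rab, kul)
vim  (by R4: p45, p48)
orv  (by R5: zed)
hux  (by R10: zap, wol, laz)
pev  (by R14: hux)
vex  (by R25: jom, wib)
p50  (by R26: orv)
fub  (by R30: vim, cob)
tor  (by R1: p50, wib)
baz  (by R20: vex, wol)
p49  (by R33: tor, rez)
mup  (by R13: fub, baz)
dil  (by R17: mup)
erm  (by R9: dil)
jat  (by R32: erm, p46, p49)
sef  (by R21: jat, pev)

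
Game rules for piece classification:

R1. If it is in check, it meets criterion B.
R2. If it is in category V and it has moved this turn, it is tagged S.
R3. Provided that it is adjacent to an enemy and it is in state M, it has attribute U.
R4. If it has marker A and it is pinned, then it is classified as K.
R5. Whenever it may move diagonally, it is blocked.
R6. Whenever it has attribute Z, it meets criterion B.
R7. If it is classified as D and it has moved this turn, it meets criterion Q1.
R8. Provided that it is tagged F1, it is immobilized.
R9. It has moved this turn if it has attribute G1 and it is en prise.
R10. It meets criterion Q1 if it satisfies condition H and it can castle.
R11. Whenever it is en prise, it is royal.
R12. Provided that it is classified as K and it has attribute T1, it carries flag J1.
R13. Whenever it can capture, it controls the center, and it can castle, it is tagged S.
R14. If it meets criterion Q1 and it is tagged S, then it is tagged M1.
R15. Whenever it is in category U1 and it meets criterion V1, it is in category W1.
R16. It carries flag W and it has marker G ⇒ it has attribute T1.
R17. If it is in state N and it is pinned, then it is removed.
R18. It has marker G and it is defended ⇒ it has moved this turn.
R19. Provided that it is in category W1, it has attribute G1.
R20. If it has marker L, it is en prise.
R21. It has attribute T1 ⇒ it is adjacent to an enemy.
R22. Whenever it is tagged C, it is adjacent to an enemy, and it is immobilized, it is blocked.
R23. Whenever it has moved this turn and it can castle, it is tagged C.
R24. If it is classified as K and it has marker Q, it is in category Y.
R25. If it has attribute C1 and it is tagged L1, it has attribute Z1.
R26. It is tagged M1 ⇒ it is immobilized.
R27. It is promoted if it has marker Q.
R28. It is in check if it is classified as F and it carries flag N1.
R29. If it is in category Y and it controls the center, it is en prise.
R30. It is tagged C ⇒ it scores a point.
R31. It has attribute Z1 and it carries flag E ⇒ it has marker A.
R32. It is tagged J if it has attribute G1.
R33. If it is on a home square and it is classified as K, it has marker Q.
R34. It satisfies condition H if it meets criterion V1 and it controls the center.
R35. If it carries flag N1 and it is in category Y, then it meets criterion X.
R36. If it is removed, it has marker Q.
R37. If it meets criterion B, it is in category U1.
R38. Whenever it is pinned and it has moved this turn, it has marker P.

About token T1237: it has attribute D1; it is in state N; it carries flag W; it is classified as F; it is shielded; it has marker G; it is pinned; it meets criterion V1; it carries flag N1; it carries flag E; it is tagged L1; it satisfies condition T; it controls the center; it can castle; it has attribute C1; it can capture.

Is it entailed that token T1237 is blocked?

By R13 (it can capture, it controls the center, it can castle): it is tagged S.
By R16 (it carries flag W, it has marker G): it has attribute T1.
By R17 (it is in state N, it is pinned): it is removed.
By R21 (it has attribute T1): it is adjacent to an enemy.
By R25 (it has attribute C1, it is tagged L1): it has attribute Z1.
By R28 (it is classified as F, it carries flag N1): it is in check.
By R31 (it has attribute Z1, it carries flag E): it has marker A.
By R34 (it meets criterion V1, it controls the center): it satisfies condition H.
By R36 (it is removed): it has marker Q.
By R1 (it is in check): it meets criterion B.
By R4 (it has marker A, it is pinned): it is classified as K.
By R10 (it satisfies condition H, it can castle): it meets criterion Q1.
By R14 (it meets criterion Q1, it is tagged S): it is tagged M1.
By R24 (it is classified as K, it has marker Q): it is in category Y.
By R26 (it is tagged M1): it is immobilized.
By R29 (it is in category Y, it controls the center): it is en prise.
By R37 (it meets criterion B): it is in category U1.
By R15 (it is in category U1, it meets criterion V1): it is in category W1.
By R19 (it is in category W1): it has attribute G1.
By R9 (it has attribute G1, it is en prise): it has moved this turn.
By R23 (it has moved this turn, it can castle): it is tagged C.
By R22 (it is tagged C, it is adjacent to an enemy, it is immobilized): it is blocked.

Yes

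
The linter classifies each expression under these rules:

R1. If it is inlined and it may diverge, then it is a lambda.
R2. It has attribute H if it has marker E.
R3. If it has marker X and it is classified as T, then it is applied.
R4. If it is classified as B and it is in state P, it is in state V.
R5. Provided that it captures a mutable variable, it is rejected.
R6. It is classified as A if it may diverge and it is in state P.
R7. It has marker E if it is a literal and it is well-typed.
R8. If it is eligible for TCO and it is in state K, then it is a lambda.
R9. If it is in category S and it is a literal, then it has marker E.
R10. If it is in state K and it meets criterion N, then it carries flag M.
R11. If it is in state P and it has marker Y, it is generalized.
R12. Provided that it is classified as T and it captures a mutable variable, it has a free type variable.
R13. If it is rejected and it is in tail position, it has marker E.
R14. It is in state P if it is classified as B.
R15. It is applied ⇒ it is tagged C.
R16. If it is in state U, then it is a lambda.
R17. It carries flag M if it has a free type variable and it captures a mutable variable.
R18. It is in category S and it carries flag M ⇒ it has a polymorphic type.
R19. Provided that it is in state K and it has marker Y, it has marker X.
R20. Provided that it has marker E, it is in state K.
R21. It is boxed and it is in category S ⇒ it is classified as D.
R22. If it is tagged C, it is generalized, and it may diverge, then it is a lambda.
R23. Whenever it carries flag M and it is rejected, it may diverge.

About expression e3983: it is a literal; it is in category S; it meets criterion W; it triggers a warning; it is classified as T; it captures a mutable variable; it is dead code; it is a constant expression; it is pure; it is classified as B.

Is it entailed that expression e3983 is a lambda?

No

Forward chaining from the given facts derives: is rejected, has marker E, has a free type variable, is in state P, carries flag M, has a polymorphic type, is in state K, may diverge, has attribute H, is in state V, is classified as A.
Rules concluding "it is a lambda": R1 needs "it is inlined"; R8 needs "it is eligible for TCO"; R16 needs "it is in state U"; R22 needs "it is tagged C" — none of these are established.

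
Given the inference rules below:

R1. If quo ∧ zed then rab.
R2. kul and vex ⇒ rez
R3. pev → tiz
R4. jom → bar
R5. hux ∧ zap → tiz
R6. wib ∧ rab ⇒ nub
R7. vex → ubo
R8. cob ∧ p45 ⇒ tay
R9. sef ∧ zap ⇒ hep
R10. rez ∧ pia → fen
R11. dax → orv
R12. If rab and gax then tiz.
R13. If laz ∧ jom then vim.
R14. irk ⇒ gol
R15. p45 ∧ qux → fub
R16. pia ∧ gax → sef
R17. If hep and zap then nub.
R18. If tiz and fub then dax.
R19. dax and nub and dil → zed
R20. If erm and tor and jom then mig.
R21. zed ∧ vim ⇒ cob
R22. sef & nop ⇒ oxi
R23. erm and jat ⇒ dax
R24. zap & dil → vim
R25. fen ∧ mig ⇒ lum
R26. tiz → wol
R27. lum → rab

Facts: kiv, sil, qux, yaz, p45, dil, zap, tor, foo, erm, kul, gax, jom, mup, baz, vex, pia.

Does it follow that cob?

rez  (by R2: kul, vex)
fen  (by R10: rez, pia)
fub  (by R15: p45, qux)
sef  (by R16: pia, gax)
mig  (by R20: erm, tor, jom)
vim  (by R24: zap, dil)
lum  (by R25: fen, mig)
rab  (by R27: lum)
hep  (by R9: sef, zap)
tiz  (by R12: rab, gax)
nub  (by R17: hep, zap)
dax  (by R18: tiz, fub)
zed  (by R19: dax, nub, dil)
cob  (by R21: zed, vim)

Yes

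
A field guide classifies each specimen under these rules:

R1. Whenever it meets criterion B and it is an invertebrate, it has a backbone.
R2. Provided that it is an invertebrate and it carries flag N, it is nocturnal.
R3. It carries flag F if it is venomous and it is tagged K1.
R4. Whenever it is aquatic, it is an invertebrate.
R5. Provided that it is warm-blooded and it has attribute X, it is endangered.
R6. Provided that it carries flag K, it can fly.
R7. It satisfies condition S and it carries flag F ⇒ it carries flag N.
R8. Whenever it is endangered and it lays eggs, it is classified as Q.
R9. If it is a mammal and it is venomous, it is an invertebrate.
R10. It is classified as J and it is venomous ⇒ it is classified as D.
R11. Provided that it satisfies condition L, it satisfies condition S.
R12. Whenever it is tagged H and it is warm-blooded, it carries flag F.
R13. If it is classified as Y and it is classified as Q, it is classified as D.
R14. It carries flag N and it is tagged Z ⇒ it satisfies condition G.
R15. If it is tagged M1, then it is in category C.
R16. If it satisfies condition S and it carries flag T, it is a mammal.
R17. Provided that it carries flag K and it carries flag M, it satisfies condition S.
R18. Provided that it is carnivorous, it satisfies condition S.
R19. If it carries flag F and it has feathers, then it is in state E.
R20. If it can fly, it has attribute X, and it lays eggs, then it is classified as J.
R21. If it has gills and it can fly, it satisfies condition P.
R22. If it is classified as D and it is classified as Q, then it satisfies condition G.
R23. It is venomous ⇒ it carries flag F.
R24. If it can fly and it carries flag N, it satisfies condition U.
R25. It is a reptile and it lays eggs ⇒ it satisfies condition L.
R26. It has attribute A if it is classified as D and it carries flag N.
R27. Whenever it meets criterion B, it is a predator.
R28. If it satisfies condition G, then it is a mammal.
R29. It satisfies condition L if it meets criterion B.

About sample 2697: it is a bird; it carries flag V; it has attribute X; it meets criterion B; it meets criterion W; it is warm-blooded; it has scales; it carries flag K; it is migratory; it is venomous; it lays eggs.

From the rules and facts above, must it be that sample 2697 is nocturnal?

By R5 (it is warm-blooded, it has attribute X): it is endangered.
By R6 (it carries flag K): it can fly.
By R8 (it is endangered, it lays eggs): it is classified as Q.
By R20 (it can fly, it has attribute X, it lays eggs): it is classified as J.
By R23 (it is venomous): it carries flag F.
By R29 (it meets criterion B): it satisfies condition L.
By R10 (it is classified as J, it is venomous): it is classified as D.
By R11 (it satisfies condition L): it satisfies condition S.
By R22 (it is classified as D, it is classified as Q): it satisfies condition G.
By R28 (it satisfies condition G): it is a mammal.
By R7 (it satisfies condition S, it carries flag F): it carries flag N.
By R9 (it is a mammal, it is venomous): it is an invertebrate.
By R2 (it is an invertebrate, it carries flag N): it is nocturnal.

Yes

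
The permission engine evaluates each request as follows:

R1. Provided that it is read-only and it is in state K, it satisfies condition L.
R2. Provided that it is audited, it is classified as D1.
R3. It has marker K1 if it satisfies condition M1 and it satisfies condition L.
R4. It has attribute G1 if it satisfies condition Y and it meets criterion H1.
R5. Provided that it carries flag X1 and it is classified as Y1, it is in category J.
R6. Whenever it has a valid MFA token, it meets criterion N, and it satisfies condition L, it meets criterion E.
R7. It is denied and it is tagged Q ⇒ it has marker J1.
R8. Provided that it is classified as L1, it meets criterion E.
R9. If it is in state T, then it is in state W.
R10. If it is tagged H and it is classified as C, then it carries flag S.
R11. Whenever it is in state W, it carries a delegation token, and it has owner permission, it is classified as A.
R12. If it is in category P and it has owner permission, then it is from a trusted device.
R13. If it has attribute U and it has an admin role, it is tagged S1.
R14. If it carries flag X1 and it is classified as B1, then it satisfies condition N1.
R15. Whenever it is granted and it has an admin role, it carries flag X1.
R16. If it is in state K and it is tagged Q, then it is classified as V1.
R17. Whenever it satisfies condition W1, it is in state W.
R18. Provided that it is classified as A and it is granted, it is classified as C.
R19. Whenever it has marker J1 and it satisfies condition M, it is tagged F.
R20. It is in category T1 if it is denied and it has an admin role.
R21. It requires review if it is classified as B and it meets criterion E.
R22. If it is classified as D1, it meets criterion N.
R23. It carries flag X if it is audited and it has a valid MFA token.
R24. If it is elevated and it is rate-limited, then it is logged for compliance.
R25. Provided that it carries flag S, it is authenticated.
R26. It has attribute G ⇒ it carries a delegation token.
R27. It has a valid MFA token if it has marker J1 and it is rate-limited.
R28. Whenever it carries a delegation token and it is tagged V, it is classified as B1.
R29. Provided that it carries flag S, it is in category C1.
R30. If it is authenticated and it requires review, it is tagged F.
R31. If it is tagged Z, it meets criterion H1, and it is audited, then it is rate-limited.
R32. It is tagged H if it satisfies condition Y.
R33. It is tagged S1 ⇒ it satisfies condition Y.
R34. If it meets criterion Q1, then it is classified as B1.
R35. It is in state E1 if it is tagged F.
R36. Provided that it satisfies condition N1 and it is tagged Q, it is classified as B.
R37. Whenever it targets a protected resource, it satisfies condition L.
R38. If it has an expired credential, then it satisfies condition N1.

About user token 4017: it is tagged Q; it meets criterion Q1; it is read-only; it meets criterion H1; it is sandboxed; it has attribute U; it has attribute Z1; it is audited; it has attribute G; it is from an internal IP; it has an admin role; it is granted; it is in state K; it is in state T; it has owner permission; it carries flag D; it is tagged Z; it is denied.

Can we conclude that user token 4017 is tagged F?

Yes

By R1 (it is read-only, it is in state K): it satisfies condition L.
By R2 (it is audited): it is classified as D1.
By R7 (it is denied, it is tagged Q): it has marker J1.
By R9 (it is in state T): it is in state W.
By R13 (it has attribute U, it has an admin role): it is tagged S1.
By R15 (it is granted, it has an admin role): it carries flag X1.
By R22 (it is classified as D1): it meets criterion N.
By R26 (it has attribute G): it carries a delegation token.
By R31 (it is tagged Z, it meets criterion H1, it is audited): it is rate-limited.
By R33 (it is tagged S1): it satisfies condition Y.
By R34 (it meets criterion Q1): it is classified as B1.
By R11 (it is in state W, it carries a delegation token, it has owner permission): it is classified as A.
By R14 (it carries flag X1, it is classified as B1): it satisfies condition N1.
By R18 (it is classified as A, it is granted): it is classified as C.
By R27 (it has marker J1, it is rate-limited): it has a valid MFA token.
By R32 (it satisfies condition Y): it is tagged H.
By R36 (it satisfies condition N1, it is tagged Q): it is classified as B.
By R6 (it has a valid MFA token, it meets criterion N, it satisfies condition L): it meets criterion E.
By R10 (it is tagged H, it is classified as C): it carries flag S.
By R21 (it is classified as B, it meets criterion E): it requires review.
By R25 (it carries flag S): it is authenticated.
By R30 (it is authenticated, it requires review): it is tagged F.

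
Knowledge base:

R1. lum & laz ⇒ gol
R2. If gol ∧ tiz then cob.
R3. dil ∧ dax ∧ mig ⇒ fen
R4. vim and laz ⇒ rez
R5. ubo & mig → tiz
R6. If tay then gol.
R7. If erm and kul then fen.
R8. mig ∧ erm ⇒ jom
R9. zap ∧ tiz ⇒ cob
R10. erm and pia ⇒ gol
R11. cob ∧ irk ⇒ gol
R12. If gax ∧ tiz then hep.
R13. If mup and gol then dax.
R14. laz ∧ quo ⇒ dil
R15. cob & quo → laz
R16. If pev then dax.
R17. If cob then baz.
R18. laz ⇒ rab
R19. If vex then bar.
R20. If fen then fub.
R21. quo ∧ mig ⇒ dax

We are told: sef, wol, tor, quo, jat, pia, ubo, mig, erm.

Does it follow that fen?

tiz  (by R5: ubo, mig)
gol  (by R10: erm, pia)
dax  (by R21: quo, mig)
cob  (by R2: gol, tiz)
laz  (by R15: cob, quo)
dil  (by R14: laz, quo)
fen  (by R3: dil, dax, mig)

Yes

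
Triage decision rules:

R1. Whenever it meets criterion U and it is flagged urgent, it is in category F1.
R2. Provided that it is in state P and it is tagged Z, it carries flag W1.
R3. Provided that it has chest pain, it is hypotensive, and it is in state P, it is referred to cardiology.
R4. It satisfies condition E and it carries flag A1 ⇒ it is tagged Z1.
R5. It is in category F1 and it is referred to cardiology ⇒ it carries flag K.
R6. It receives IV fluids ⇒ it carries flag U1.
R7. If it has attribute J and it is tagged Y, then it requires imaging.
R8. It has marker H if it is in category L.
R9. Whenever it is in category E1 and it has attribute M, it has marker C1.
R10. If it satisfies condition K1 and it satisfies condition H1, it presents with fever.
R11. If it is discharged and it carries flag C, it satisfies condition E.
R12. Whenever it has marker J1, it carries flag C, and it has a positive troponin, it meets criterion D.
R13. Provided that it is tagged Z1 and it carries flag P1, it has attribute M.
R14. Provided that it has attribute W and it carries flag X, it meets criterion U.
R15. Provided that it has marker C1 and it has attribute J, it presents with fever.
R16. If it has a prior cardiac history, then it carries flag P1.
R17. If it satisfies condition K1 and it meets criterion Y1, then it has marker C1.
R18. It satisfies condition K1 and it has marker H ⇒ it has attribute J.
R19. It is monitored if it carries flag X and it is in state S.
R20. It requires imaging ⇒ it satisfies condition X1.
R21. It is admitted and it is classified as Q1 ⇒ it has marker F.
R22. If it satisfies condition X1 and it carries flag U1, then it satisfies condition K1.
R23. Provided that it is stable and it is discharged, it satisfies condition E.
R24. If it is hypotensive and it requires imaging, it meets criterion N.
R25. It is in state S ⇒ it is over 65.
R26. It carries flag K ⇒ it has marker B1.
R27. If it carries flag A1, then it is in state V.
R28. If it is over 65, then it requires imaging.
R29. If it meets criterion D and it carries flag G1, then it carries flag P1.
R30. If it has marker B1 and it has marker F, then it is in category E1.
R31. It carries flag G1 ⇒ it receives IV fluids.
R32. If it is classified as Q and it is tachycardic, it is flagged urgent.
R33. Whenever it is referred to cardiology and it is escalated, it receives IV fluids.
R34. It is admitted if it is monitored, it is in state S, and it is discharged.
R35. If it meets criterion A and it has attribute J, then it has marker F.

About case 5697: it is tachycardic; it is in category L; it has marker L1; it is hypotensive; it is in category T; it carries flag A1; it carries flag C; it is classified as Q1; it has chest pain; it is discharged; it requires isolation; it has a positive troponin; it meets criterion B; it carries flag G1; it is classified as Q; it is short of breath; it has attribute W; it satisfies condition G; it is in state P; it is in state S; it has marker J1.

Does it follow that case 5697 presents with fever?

No

Forward chaining from the given facts derives: is referred to cardiology, has marker H, satisfies condition E, meets criterion D, is over 65, is in state V, requires imaging, carries flag P1, receives IV fluids, is flagged urgent, is tagged Z1, carries flag U1, has attribute M, satisfies condition X1, satisfies condition K1, meets criterion N, has attribute J.
Rules concluding "it presents with fever": R10 needs "it satisfies condition H1"; R15 needs "it has marker C1" — none of these are established.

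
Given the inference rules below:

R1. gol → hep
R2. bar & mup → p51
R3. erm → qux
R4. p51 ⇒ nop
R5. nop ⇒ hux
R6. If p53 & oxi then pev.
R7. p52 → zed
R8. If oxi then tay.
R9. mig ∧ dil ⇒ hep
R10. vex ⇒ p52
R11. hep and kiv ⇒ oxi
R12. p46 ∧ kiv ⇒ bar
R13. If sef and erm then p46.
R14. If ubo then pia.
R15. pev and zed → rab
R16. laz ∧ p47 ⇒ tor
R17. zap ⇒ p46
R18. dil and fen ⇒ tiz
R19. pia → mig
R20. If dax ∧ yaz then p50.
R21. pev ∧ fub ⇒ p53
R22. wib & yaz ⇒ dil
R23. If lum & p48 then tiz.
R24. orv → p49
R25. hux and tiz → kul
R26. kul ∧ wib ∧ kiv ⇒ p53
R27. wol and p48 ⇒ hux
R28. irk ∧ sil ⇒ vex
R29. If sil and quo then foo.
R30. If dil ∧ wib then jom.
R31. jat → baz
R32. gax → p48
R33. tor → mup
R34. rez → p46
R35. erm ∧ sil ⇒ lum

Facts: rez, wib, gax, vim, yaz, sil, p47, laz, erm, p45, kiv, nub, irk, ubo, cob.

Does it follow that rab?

Yes

pia  (by R14: ubo)
tor  (by R16: laz, p47)
mig  (by R19: pia)
dil  (by R22: wib, yaz)
vex  (by R28: irk, sil)
p48  (by R32: gax)
mup  (by R33: tor)
p46  (by R34: rez)
lum  (by R35: erm, sil)
hep  (by R9: mig, dil)
p52  (by R10: vex)
oxi  (by R11: hep, kiv)
bar  (by R12: p46, kiv)
tiz  (by R23: lum, p48)
p51  (by R2: bar, mup)
nop  (by R4: p51)
hux  (by R5: nop)
zed  (by R7: p52)
kul  (by R25: hux, tiz)
p53  (by R26: kul, wib, kiv)
pev  (by R6: p53, oxi)
rab  (by R15: pev, zed)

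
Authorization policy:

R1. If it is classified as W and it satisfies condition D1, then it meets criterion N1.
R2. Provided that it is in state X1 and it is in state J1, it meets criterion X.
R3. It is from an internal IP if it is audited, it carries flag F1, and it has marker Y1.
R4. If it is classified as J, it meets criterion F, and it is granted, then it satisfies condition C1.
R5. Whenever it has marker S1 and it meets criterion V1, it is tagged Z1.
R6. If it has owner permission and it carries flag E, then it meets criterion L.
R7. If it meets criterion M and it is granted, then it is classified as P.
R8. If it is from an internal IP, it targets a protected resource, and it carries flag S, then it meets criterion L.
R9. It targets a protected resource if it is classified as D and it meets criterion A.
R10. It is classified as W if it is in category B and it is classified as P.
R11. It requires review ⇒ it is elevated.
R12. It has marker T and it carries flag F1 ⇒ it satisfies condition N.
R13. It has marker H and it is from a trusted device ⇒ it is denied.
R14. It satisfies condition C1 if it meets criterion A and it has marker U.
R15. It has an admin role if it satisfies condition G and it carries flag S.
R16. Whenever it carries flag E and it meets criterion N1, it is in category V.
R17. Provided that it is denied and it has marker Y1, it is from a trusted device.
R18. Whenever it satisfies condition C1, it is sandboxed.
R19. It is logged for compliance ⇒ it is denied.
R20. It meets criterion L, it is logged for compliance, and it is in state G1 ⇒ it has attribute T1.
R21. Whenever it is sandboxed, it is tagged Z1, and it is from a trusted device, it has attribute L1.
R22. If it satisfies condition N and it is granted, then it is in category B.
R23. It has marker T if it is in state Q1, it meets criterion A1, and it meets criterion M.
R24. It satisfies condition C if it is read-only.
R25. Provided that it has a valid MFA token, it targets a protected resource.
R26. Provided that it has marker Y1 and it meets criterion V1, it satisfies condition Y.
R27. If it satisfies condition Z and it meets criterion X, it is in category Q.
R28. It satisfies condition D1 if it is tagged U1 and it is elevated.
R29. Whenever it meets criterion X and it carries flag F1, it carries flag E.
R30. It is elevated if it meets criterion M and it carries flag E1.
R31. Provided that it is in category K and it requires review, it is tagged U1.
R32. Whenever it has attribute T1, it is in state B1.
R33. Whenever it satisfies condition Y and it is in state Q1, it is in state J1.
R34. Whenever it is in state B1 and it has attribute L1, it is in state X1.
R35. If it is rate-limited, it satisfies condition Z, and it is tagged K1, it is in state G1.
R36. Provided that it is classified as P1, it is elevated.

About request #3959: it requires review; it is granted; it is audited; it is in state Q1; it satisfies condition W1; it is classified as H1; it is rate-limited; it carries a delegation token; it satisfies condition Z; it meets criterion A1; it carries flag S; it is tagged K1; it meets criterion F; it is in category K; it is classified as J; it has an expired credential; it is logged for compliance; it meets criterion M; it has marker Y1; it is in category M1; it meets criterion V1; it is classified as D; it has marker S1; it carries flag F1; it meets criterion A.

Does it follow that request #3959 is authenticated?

Forward chaining from the given facts derives: is from an internal IP, satisfies condition C1, is tagged Z1, is classified as P, targets a protected resource, is elevated, is sandboxed, is denied, has marker T, satisfies condition Y, is tagged U1, is in state J1, is in state G1, meets criterion L, satisfies condition N, is from a trusted device, has attribute T1, has attribute L1, is in category B, satisfies condition D1, is in state B1, is in state X1, meets criterion X, is classified as W, is in category Q, carries flag E, meets criterion N1, is in category V.
No rule has "it is authenticated" as its conclusion, and it is not among the given facts.

No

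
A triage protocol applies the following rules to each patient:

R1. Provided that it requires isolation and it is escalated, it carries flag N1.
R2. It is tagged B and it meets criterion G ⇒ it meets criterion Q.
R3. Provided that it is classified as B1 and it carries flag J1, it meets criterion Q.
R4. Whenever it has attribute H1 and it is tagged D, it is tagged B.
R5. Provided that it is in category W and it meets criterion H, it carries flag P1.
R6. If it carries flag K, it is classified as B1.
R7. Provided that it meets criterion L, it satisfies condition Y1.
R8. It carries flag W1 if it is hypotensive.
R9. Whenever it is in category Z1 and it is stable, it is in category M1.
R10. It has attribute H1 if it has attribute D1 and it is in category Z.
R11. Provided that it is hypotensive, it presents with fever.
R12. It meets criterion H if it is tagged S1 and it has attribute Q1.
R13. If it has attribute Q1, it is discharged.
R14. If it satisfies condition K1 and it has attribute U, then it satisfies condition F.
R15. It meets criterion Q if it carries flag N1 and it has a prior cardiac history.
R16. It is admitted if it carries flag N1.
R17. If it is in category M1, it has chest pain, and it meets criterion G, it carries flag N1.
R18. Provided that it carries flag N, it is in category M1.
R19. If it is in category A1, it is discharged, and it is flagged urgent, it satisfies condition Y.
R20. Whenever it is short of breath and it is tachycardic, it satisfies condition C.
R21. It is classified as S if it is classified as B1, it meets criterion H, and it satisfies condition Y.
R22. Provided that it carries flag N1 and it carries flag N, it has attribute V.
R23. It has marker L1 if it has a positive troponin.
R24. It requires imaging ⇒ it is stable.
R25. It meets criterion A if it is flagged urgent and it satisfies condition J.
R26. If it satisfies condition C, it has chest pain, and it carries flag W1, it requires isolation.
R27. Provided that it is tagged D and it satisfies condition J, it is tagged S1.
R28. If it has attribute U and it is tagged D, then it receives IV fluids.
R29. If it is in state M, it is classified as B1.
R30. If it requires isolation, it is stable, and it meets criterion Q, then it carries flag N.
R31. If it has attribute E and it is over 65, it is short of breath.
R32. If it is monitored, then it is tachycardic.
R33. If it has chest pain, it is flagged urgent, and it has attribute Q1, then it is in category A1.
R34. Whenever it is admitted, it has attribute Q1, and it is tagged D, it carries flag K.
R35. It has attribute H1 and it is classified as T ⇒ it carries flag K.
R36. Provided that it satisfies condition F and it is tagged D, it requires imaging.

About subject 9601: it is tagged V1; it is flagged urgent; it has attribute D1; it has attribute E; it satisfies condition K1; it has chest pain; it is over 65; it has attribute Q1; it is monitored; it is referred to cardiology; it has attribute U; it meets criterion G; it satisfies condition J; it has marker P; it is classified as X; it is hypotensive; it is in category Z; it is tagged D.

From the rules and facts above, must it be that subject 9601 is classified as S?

By R8 (it is hypotensive): it carries flag W1.
By R10 (it has attribute D1, it is in category Z): it has attribute H1.
By R13 (it has attribute Q1): it is discharged.
By R14 (it satisfies condition K1, it has attribute U): it satisfies condition F.
By R27 (it is tagged D, it satisfies condition J): it is tagged S1.
By R31 (it has attribute E, it is over 65): it is short of breath.
By R32 (it is monitored): it is tachycardic.
By R33 (it has chest pain, it is flagged urgent, it has attribute Q1): it is in category A1.
By R36 (it satisfies condition F, it is tagged D): it requires imaging.
By R4 (it has attribute H1, it is tagged D): it is tagged B.
By R12 (it is tagged S1, it has attribute Q1): it meets criterion H.
By R19 (it is in category A1, it is discharged, it is flagged urgent): it satisfies condition Y.
By R20 (it is short of breath, it is tachycardic): it satisfies condition C.
By R24 (it requires imaging): it is stable.
By R26 (it satisfies condition C, it has chest pain, it carries flag W1): it requires isolation.
By R2 (it is tagged B, it meets criterion G): it meets criterion Q.
By R30 (it requires isolation, it is stable, it meets criterion Q): it carries flag N.
By R18 (it carries flag N): it is in category M1.
By R17 (it is in category M1, it has chest pain, it meets criterion G): it carries flag N1.
By R16 (it carries flag N1): it is admitted.
By R34 (it is admitted, it has attribute Q1, it is tagged D): it carries flag K.
By R6 (it carries flag K): it is classified as B1.
By R21 (it is classified as B1, it meets criterion H, it satisfies condition Y): it is classified as S.

Yes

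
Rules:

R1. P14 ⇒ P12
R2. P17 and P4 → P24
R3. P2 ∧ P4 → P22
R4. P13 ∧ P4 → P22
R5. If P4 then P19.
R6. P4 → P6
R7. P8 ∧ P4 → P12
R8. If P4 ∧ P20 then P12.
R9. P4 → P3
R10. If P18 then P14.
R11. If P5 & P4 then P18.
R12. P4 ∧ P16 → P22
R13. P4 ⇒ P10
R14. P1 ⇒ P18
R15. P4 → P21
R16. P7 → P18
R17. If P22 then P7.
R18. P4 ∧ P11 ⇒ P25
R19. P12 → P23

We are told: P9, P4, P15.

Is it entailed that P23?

Forward chaining from the given facts derives: P19, P6, P3, P10, P21.
The only rule concluding P23 is R19, which needs P12; that is never established.

No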